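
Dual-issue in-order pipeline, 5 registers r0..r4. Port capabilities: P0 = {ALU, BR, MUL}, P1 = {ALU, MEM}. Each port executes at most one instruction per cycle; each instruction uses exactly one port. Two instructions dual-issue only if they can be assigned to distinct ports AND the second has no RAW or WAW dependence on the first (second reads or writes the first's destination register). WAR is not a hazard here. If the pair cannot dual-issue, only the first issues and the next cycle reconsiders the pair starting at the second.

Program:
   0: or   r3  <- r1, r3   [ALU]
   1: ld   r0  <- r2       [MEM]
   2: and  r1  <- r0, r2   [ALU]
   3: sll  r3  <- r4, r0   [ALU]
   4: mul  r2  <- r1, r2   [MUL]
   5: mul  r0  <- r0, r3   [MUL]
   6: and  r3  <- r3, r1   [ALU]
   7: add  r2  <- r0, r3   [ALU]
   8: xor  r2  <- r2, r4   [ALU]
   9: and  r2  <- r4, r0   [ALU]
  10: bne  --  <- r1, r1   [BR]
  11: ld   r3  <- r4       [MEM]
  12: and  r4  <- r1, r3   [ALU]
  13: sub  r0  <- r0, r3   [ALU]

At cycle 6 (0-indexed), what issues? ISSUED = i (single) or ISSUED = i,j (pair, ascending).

ISSUED = 9,10

  cy0 -> i0,i1 (or;ld) dual
  cy1 -> i2,i3 (and;sll) dual
  cy2 -> i4 (mul) no-port MUL/MUL
  cy3 -> i5,i6 (mul;and) dual
  cy4 -> i7 (add) RAW+WAW r2
  cy5 -> i8 (xor) WAW r2
  cy6 -> i9,i10 (and;bne) dual
  cy7 -> i11 (ld) RAW r3
  cy8 -> i12,i13 (and;sub) dual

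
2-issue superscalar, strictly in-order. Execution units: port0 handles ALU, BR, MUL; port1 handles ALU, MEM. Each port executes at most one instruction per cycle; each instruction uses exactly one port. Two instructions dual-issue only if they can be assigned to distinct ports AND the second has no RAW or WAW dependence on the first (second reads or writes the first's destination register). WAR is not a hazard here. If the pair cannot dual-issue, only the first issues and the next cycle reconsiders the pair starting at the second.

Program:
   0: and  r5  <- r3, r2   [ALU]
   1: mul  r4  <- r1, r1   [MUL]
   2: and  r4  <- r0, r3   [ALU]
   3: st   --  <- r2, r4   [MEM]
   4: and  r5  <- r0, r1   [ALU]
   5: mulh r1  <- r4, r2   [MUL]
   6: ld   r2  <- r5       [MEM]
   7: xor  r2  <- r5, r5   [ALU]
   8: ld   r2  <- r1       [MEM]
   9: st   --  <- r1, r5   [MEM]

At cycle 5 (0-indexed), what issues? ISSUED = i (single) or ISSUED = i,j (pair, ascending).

c0: i0,i1 and;mul  pair
c1: i2 and  RAW r4
c2: i3,i4 st;and  pair
c3: i5,i6 mulh;ld  pair
c4: i7 xor  WAW r2
c5: i8 ld  no-port MEM/MEM
c6: i9 st  tail

ISSUED = 8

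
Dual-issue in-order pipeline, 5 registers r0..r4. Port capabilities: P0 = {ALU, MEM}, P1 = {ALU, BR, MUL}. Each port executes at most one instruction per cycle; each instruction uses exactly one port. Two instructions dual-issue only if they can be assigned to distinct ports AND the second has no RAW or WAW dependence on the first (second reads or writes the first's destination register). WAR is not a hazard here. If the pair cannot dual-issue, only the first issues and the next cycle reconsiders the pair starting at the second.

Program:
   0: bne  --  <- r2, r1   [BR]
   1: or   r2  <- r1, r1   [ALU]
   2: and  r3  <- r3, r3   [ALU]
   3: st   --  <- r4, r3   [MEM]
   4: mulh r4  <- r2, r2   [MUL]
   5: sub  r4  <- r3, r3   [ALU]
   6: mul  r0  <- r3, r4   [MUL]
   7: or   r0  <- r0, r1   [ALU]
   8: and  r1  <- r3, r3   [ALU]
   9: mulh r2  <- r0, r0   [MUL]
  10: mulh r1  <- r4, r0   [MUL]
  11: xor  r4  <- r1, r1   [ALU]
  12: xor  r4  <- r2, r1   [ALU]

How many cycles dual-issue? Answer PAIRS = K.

PAIRS = 3

t=0 i0&i1:bne+or ; dual
t=1 i2:and ; RAW r3
t=2 i3&i4:st+mulh ; dual
t=3 i5:sub ; RAW r4
t=4 i6:mul ; RAW+WAW r0
t=5 i7&i8:or+and ; dual
t=6 i9:mulh ; no-port MUL/MUL
t=7 i10:mulh ; RAW r1
t=8 i11:xor ; WAW r4
t=9 i12:xor ; tail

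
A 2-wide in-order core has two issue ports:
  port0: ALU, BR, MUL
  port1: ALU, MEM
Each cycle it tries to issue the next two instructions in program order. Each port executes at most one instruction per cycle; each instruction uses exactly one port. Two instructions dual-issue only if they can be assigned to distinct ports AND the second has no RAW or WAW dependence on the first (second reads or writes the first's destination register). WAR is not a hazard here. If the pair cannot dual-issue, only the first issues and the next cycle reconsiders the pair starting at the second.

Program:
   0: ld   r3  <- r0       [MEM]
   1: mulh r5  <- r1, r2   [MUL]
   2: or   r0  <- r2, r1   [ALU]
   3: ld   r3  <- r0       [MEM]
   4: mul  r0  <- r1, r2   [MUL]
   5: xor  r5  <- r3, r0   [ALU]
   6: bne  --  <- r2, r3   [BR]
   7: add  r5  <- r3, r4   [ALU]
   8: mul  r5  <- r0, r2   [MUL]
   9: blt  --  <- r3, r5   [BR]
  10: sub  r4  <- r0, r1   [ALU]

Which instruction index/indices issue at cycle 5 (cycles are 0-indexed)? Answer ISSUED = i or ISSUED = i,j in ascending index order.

ISSUED = 8

#0 head=0: ld.MEM+mulh.MUL i0+i1 2-wide
#1 head=2: or.ALU i2 RAW r0
#2 head=3: ld.MEM+mul.MUL i3+i4 2-wide
#3 head=5: xor.ALU+bne.BR i5+i6 2-wide
#4 head=7: add.ALU i7 WAW r5
#5 head=8: mul.MUL i8 no-port MUL/BR
#6 head=9: blt.BR+sub.ALU i9+i10 2-wide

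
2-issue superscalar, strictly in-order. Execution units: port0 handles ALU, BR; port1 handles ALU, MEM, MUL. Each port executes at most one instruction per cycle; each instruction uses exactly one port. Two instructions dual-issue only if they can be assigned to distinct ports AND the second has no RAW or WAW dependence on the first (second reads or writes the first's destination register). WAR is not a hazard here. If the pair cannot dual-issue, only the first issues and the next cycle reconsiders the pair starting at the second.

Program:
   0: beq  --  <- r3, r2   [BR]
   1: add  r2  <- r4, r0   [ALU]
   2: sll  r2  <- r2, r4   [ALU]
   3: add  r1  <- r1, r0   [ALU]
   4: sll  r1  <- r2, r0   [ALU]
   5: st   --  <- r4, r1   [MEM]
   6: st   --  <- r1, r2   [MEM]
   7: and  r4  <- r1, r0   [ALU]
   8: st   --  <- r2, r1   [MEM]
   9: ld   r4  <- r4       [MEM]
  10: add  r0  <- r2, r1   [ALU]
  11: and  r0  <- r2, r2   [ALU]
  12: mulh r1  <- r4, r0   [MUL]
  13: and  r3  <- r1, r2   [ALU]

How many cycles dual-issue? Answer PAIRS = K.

[0] i0&i1  beq+add  -- 2-wide
[1] i2&i3  sll+add  -- 2-wide
[2] i4  sll  -- RAW r1
[3] i5  st  -- no-port MEM/MEM
[4] i6&i7  st+and  -- 2-wide
[5] i8  st  -- no-port MEM/MEM
[6] i9&i10  ld+add  -- 2-wide
[7] i11  and  -- RAW r0
[8] i12  mulh  -- RAW r1
[9] i13  and  -- tail

PAIRS = 4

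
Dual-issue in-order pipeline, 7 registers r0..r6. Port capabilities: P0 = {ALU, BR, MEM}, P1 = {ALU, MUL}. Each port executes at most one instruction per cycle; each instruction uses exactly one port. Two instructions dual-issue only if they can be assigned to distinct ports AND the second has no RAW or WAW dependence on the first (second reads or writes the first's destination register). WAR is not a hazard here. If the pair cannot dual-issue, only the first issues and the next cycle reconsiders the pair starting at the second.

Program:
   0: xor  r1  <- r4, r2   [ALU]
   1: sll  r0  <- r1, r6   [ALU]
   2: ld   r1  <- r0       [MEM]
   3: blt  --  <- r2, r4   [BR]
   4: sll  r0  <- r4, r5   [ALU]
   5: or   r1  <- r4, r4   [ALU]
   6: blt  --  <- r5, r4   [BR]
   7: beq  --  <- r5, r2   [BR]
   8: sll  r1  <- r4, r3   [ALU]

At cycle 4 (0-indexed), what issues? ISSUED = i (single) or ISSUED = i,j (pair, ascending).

ISSUED = 5,6

[0] i0  xor.ALU  -- RAW r1
[1] i1  sll.ALU  -- RAW r0
[2] i2  ld.MEM  -- no-port MEM/BR
[3] i3&i4  blt.BR sll.ALU  -- 2-wide
[4] i5&i6  or.ALU blt.BR  -- 2-wide
[5] i7&i8  beq.BR sll.ALU  -- 2-wide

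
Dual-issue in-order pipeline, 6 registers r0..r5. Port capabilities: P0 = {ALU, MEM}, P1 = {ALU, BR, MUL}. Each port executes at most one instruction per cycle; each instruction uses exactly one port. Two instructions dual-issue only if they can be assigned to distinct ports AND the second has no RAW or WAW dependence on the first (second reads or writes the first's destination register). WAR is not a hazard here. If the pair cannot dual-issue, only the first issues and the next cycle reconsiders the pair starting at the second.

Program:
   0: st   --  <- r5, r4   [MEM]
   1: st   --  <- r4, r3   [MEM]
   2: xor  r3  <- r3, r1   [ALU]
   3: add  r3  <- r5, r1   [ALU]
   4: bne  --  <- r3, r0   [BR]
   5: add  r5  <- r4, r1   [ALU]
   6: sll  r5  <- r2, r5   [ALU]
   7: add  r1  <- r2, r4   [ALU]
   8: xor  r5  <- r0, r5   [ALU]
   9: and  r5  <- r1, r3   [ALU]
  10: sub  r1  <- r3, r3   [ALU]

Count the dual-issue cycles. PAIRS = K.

PAIRS = 4

  cy0 -> i0 (st) no-port MEM/MEM
  cy1 -> i1+i2 (st xor) 2-wide
  cy2 -> i3 (add) RAW r3
  cy3 -> i4+i5 (bne add) 2-wide
  cy4 -> i6+i7 (sll add) 2-wide
  cy5 -> i8 (xor) WAW r5
  cy6 -> i9+i10 (and sub) 2-wide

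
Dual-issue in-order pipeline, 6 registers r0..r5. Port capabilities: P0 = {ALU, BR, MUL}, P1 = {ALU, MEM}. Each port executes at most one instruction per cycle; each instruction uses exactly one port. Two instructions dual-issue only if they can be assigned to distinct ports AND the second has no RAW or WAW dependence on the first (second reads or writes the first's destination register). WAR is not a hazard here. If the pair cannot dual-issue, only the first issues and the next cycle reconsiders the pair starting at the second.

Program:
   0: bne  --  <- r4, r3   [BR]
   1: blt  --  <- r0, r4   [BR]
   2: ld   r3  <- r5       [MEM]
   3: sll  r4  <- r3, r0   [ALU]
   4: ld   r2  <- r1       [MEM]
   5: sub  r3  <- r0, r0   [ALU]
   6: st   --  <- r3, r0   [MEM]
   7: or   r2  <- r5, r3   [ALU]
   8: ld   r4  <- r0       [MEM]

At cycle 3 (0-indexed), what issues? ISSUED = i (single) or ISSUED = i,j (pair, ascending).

ISSUED = 5

[0] i0  bne  -- no-port BR/BR
[1] i1,i2  blt/ld  -- 2-wide
[2] i3,i4  sll/ld  -- 2-wide
[3] i5  sub  -- RAW r3
[4] i6,i7  st/or  -- 2-wide
[5] i8  ld  -- tail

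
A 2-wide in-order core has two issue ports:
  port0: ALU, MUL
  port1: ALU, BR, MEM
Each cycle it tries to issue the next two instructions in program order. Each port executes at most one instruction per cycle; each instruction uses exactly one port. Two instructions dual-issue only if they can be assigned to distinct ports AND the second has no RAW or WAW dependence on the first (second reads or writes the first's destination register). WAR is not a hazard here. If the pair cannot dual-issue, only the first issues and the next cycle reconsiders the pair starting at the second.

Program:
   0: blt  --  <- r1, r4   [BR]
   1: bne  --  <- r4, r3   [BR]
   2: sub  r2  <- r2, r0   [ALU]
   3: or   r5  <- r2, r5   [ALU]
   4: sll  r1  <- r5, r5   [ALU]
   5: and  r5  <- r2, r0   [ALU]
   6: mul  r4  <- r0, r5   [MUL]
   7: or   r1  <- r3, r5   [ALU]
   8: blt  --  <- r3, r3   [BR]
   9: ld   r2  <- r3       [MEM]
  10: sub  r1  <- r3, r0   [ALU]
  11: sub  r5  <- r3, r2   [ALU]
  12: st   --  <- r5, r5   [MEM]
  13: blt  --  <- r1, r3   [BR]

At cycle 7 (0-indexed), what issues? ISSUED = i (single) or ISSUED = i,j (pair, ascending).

ISSUED = 11

[0] i0  blt.BR  -- no-port BR/BR
[1] i1+i2  bne.BR+sub.ALU  -- pair
[2] i3  or.ALU  -- RAW r5
[3] i4+i5  sll.ALU+and.ALU  -- pair
[4] i6+i7  mul.MUL+or.ALU  -- pair
[5] i8  blt.BR  -- no-port BR/MEM
[6] i9+i10  ld.MEM+sub.ALU  -- pair
[7] i11  sub.ALU  -- RAW r5
[8] i12  st.MEM  -- no-port MEM/BR
[9] i13  blt.BR  -- tail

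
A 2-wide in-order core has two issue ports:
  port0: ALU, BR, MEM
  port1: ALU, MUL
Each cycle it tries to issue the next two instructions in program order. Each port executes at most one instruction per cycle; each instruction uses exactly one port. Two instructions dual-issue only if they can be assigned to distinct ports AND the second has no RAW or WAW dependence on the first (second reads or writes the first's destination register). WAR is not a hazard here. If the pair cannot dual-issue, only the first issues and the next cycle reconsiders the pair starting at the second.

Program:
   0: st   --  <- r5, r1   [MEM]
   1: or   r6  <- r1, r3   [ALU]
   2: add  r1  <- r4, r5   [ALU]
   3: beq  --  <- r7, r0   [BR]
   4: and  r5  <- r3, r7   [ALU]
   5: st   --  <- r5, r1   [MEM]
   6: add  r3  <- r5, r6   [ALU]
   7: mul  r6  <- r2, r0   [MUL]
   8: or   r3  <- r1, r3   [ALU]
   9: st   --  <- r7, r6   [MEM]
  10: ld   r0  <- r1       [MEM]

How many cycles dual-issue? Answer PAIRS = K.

PAIRS = 4

[0] i0/i1  st.MEM/or.ALU  -- 2-wide
[1] i2/i3  add.ALU/beq.BR  -- 2-wide
[2] i4  and.ALU  -- RAW r5
[3] i5/i6  st.MEM/add.ALU  -- 2-wide
[4] i7/i8  mul.MUL/or.ALU  -- 2-wide
[5] i9  st.MEM  -- no-port MEM/MEM
[6] i10  ld.MEM  -- tail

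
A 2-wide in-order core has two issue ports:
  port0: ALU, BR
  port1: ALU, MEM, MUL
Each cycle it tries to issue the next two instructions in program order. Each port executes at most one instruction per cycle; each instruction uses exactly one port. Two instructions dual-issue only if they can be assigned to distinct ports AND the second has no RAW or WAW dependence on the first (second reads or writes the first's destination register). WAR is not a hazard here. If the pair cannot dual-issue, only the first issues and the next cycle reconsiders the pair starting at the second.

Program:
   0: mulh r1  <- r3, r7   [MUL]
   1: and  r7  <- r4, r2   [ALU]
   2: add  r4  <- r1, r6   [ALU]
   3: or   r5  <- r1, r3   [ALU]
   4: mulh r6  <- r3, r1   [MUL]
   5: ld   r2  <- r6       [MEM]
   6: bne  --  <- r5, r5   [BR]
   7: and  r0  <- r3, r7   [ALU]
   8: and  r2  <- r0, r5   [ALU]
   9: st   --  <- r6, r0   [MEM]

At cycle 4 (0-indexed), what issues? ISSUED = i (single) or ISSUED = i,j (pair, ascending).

[0] i0&i1  mulh and  -- 2-wide
[1] i2&i3  add or  -- 2-wide
[2] i4  mulh  -- no-port MUL/MEM
[3] i5&i6  ld bne  -- 2-wide
[4] i7  and  -- RAW r0
[5] i8&i9  and st  -- 2-wide

ISSUED = 7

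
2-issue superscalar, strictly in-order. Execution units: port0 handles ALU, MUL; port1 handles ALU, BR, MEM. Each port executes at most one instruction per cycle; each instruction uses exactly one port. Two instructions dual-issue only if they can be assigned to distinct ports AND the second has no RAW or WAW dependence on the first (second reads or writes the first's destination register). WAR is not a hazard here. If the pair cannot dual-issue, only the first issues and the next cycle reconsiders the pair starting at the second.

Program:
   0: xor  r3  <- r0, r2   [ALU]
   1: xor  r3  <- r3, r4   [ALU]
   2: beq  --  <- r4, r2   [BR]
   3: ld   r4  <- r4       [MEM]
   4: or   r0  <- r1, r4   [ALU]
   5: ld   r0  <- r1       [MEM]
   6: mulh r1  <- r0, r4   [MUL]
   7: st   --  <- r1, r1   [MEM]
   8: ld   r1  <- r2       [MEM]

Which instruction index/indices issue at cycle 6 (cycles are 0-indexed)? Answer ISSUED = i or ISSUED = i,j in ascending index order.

ISSUED = 7

0. xor.ALU @i0  | RAW+WAW r3
1. xor.ALU/beq.BR @i1&i2  | 2-wide
2. ld.MEM @i3  | RAW r4
3. or.ALU @i4  | WAW r0
4. ld.MEM @i5  | RAW r0
5. mulh.MUL @i6  | RAW r1
6. st.MEM @i7  | no-port MEM/MEM
7. ld.MEM @i8  | tail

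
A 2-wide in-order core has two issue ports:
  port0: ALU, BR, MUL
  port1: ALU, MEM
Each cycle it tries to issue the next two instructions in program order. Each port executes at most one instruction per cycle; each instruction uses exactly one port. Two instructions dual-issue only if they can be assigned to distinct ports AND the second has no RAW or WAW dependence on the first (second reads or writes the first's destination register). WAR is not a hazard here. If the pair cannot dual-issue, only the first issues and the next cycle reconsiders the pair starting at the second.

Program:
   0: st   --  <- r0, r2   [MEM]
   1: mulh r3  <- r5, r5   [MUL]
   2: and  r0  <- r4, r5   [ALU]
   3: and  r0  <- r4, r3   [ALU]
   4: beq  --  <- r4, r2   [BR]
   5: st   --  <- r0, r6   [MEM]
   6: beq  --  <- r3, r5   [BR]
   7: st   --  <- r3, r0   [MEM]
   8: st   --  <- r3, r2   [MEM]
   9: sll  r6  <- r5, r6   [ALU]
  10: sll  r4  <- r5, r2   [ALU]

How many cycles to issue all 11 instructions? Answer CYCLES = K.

t=0 i0&i1:st.MEM/mulh.MUL ; pair
t=1 i2:and.ALU ; WAW r0
t=2 i3&i4:and.ALU/beq.BR ; pair
t=3 i5&i6:st.MEM/beq.BR ; pair
t=4 i7:st.MEM ; no-port MEM/MEM
t=5 i8&i9:st.MEM/sll.ALU ; pair
t=6 i10:sll.ALU ; tail

CYCLES = 7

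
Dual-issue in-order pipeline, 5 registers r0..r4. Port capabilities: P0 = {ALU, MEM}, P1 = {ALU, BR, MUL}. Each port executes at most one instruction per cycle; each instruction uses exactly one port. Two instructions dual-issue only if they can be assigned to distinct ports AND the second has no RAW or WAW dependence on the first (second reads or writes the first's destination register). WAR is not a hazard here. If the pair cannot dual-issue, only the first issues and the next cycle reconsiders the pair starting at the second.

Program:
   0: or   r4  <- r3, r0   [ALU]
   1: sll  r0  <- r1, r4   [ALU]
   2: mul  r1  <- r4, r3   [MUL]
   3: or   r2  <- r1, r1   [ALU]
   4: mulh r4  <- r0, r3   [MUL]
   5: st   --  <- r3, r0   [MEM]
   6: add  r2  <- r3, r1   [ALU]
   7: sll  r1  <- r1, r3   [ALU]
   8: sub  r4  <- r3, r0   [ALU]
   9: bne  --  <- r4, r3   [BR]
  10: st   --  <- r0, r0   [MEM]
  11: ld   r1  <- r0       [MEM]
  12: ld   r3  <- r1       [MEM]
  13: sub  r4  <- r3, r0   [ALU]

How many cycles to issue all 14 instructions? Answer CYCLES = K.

CYCLES = 9

t=0 i0:or.ALU ; RAW r4
t=1 i1+i2:sll.ALU mul.MUL ; dual
t=2 i3+i4:or.ALU mulh.MUL ; dual
t=3 i5+i6:st.MEM add.ALU ; dual
t=4 i7+i8:sll.ALU sub.ALU ; dual
t=5 i9+i10:bne.BR st.MEM ; dual
t=6 i11:ld.MEM ; no-port MEM/MEM
t=7 i12:ld.MEM ; RAW r3
t=8 i13:sub.ALU ; tail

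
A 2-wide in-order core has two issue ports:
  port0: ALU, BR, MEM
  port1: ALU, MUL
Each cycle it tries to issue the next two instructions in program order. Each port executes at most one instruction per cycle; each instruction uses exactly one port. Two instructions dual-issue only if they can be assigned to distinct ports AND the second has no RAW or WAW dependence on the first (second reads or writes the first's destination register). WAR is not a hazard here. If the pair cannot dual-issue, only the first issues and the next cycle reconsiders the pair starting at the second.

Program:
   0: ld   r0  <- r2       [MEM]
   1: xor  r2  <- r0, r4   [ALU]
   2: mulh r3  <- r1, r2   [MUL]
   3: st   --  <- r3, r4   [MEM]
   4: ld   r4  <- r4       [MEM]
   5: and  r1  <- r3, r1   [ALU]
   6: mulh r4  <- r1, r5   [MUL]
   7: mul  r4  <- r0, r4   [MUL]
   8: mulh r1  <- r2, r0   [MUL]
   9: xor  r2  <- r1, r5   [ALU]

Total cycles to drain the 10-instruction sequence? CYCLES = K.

  cy0 -> i0 (ld) RAW r0
  cy1 -> i1 (xor) RAW r2
  cy2 -> i2 (mulh) RAW r3
  cy3 -> i3 (st) no-port MEM/MEM
  cy4 -> i4,i5 (ld;and) 2-wide
  cy5 -> i6 (mulh) no-port MUL/MUL
  cy6 -> i7 (mul) no-port MUL/MUL
  cy7 -> i8 (mulh) RAW r1
  cy8 -> i9 (xor) tail

CYCLES = 9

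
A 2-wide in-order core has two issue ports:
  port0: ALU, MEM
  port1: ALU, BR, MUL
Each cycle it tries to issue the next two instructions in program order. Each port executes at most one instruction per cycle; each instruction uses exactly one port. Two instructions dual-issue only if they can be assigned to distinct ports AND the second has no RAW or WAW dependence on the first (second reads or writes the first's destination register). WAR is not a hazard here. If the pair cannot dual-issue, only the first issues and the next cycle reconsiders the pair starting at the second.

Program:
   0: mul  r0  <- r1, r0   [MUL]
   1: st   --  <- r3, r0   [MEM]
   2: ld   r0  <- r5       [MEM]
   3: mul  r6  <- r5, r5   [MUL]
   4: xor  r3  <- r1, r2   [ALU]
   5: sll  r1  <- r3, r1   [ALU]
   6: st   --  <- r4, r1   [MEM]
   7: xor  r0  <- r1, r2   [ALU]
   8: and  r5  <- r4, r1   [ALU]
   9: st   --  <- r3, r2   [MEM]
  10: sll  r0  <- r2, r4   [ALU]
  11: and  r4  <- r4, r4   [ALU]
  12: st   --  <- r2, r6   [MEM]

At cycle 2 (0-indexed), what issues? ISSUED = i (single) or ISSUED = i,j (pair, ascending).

ISSUED = 2,3

0. mul @i0  | RAW r0
1. st @i1  | no-port MEM/MEM
2. ld/mul @i2,i3  | dual
3. xor @i4  | RAW r3
4. sll @i5  | RAW r1
5. st/xor @i6,i7  | dual
6. and/st @i8,i9  | dual
7. sll/and @i10,i11  | dual
8. st @i12  | tail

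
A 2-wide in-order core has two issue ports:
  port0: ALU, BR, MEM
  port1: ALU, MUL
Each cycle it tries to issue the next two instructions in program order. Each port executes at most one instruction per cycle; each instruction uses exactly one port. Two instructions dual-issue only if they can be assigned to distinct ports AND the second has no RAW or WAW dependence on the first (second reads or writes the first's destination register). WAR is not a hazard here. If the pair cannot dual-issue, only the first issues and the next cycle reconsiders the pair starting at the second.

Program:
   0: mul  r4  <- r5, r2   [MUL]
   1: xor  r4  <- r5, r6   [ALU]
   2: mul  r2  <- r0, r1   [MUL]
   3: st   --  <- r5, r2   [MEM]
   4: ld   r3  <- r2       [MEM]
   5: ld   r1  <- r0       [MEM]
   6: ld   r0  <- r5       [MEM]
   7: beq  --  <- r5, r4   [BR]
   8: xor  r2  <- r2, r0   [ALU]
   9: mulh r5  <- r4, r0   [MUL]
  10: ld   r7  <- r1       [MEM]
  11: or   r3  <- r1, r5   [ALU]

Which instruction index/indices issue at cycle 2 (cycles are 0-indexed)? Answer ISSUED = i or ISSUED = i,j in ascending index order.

t=0 i0:mul.MUL ; WAW r4
t=1 i1&i2:xor.ALU+mul.MUL ; dual
t=2 i3:st.MEM ; no-port MEM/MEM
t=3 i4:ld.MEM ; no-port MEM/MEM
t=4 i5:ld.MEM ; no-port MEM/MEM
t=5 i6:ld.MEM ; no-port MEM/BR
t=6 i7&i8:beq.BR+xor.ALU ; dual
t=7 i9&i10:mulh.MUL+ld.MEM ; dual
t=8 i11:or.ALU ; tail

ISSUED = 3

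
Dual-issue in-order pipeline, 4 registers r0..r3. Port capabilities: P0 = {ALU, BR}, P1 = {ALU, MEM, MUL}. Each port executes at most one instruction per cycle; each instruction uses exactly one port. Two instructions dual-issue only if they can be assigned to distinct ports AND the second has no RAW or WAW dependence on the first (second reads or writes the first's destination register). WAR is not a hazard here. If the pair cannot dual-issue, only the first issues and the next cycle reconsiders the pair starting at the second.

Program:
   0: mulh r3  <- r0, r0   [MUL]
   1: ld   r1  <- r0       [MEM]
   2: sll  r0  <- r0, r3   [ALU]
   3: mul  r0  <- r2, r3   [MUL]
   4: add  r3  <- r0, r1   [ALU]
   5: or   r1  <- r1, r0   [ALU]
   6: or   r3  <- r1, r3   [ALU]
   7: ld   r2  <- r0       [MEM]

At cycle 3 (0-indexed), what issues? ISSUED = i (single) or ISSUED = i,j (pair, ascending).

c0: i0 mulh  no-port MUL/MEM
c1: i1/i2 ld+sll  2-wide
c2: i3 mul  RAW r0
c3: i4/i5 add+or  2-wide
c4: i6/i7 or+ld  2-wide

ISSUED = 4,5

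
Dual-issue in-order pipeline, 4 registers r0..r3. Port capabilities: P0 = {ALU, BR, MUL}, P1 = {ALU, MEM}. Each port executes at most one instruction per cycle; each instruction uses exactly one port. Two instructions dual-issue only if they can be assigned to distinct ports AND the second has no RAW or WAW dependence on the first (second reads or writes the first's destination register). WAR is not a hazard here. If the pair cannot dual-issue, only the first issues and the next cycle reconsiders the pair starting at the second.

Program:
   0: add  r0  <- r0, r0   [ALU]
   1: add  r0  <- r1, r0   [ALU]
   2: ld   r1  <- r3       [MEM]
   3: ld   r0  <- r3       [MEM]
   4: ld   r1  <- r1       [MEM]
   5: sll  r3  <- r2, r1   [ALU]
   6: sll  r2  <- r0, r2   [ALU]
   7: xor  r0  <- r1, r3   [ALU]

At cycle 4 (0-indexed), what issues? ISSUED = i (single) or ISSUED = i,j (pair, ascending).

ISSUED = 5,6

[0] i0  add  -- RAW+WAW r0
[1] i1+i2  add+ld  -- 2-wide
[2] i3  ld  -- no-port MEM/MEM
[3] i4  ld  -- RAW r1
[4] i5+i6  sll+sll  -- 2-wide
[5] i7  xor  -- tail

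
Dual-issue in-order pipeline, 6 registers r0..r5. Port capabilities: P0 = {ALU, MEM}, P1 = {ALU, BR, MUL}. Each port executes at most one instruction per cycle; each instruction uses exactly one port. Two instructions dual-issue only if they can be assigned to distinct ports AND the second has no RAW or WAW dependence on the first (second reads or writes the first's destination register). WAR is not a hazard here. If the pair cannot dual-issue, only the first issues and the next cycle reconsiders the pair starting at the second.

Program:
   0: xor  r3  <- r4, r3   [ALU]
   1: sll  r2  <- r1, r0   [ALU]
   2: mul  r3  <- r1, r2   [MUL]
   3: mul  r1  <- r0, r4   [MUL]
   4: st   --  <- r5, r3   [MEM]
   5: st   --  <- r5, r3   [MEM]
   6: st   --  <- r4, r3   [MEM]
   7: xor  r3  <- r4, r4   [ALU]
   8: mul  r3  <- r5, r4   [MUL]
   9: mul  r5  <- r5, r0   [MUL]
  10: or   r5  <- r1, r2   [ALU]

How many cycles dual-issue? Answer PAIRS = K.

[0] i0,i1  xor/sll  -- pair
[1] i2  mul  -- no-port MUL/MUL
[2] i3,i4  mul/st  -- pair
[3] i5  st  -- no-port MEM/MEM
[4] i6,i7  st/xor  -- pair
[5] i8  mul  -- no-port MUL/MUL
[6] i9  mul  -- WAW r5
[7] i10  or  -- tail

PAIRS = 3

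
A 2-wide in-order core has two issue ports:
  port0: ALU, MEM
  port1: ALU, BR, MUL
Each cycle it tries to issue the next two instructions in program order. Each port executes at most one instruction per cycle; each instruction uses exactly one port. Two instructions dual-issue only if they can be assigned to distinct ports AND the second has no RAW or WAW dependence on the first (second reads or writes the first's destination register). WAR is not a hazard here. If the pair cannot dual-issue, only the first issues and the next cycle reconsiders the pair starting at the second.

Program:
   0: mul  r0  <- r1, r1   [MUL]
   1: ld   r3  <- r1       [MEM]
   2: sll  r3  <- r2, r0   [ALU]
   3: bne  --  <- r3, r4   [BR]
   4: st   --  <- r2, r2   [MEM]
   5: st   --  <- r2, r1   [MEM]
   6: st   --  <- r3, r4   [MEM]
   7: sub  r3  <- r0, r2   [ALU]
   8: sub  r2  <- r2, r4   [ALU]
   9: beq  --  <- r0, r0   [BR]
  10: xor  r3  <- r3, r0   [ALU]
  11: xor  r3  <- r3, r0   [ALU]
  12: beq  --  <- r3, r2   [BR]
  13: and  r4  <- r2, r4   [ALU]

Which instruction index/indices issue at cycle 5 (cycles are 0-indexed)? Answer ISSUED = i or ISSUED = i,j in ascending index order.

[0] i0,i1  mul.MUL/ld.MEM  -- pair
[1] i2  sll.ALU  -- RAW r3
[2] i3,i4  bne.BR/st.MEM  -- pair
[3] i5  st.MEM  -- no-port MEM/MEM
[4] i6,i7  st.MEM/sub.ALU  -- pair
[5] i8,i9  sub.ALU/beq.BR  -- pair
[6] i10  xor.ALU  -- RAW+WAW r3
[7] i11  xor.ALU  -- RAW r3
[8] i12,i13  beq.BR/and.ALU  -- pair

ISSUED = 8,9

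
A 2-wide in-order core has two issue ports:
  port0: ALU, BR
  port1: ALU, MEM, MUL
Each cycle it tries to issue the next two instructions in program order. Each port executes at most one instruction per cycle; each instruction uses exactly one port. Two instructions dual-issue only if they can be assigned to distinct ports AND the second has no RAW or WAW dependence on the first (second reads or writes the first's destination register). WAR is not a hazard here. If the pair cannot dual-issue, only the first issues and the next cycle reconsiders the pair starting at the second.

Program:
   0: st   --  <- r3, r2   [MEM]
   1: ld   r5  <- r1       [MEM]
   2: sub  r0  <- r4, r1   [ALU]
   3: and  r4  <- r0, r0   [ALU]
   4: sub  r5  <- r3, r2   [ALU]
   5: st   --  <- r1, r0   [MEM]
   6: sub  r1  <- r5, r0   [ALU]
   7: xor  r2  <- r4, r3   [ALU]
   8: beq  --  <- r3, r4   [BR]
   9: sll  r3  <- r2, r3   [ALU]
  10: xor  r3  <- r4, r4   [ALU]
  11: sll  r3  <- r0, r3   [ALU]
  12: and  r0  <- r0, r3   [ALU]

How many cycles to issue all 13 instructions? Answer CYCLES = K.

CYCLES = 9

[0] i0  st  -- no-port MEM/MEM
[1] i1/i2  ld/sub  -- dual
[2] i3/i4  and/sub  -- dual
[3] i5/i6  st/sub  -- dual
[4] i7/i8  xor/beq  -- dual
[5] i9  sll  -- WAW r3
[6] i10  xor  -- RAW+WAW r3
[7] i11  sll  -- RAW r3
[8] i12  and  -- tail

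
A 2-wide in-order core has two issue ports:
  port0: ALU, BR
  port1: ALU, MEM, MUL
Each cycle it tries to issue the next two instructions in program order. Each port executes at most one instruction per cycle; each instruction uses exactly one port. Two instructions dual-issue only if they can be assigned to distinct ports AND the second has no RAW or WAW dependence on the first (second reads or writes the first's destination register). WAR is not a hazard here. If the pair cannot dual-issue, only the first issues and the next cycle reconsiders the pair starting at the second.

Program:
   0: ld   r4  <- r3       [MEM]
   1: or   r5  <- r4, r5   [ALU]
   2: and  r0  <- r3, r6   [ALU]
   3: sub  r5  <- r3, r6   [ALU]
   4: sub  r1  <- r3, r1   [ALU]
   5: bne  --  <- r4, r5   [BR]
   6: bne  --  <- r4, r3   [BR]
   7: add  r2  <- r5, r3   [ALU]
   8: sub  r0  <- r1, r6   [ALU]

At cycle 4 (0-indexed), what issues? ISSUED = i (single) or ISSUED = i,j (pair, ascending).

ISSUED = 6,7

  cy0 -> i0 (ld) RAW r4
  cy1 -> i1,i2 (or+and) pair
  cy2 -> i3,i4 (sub+sub) pair
  cy3 -> i5 (bne) no-port BR/BR
  cy4 -> i6,i7 (bne+add) pair
  cy5 -> i8 (sub) tail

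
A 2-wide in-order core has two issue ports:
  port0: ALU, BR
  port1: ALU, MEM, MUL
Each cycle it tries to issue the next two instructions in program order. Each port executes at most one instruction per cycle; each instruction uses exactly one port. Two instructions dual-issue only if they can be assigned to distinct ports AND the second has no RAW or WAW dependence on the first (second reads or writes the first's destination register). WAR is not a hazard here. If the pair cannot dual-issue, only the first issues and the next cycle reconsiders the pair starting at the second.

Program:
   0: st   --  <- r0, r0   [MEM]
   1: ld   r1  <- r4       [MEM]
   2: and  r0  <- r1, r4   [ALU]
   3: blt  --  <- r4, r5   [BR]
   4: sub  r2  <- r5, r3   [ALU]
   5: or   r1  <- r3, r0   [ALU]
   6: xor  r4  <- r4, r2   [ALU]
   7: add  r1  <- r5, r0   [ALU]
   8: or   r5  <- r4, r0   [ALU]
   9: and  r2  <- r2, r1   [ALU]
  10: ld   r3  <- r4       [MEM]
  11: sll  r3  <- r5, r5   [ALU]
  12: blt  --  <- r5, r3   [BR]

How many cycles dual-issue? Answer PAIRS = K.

PAIRS = 4

[0] i0  st.MEM  -- no-port MEM/MEM
[1] i1  ld.MEM  -- RAW r1
[2] i2,i3  and.ALU;blt.BR  -- dual
[3] i4,i5  sub.ALU;or.ALU  -- dual
[4] i6,i7  xor.ALU;add.ALU  -- dual
[5] i8,i9  or.ALU;and.ALU  -- dual
[6] i10  ld.MEM  -- WAW r3
[7] i11  sll.ALU  -- RAW r3
[8] i12  blt.BR  -- tail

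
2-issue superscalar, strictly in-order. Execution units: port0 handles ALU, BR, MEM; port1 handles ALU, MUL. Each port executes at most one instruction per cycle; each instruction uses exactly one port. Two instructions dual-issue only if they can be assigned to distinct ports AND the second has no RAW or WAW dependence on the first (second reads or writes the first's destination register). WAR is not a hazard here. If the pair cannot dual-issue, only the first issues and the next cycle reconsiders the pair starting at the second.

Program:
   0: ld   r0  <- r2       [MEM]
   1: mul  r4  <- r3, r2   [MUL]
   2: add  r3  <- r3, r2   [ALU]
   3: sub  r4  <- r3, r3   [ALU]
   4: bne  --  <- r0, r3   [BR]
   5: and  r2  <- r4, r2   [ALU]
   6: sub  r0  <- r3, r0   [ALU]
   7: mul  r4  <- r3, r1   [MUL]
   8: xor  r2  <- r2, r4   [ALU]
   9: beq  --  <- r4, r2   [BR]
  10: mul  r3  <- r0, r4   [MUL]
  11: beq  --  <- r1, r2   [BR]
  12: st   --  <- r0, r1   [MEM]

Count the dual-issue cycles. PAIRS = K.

PAIRS = 4

#0 head=0: ld mul i0&i1 2-wide
#1 head=2: add i2 RAW r3
#2 head=3: sub bne i3&i4 2-wide
#3 head=5: and sub i5&i6 2-wide
#4 head=7: mul i7 RAW r4
#5 head=8: xor i8 RAW r2
#6 head=9: beq mul i9&i10 2-wide
#7 head=11: beq i11 no-port BR/MEM
#8 head=12: st i12 tail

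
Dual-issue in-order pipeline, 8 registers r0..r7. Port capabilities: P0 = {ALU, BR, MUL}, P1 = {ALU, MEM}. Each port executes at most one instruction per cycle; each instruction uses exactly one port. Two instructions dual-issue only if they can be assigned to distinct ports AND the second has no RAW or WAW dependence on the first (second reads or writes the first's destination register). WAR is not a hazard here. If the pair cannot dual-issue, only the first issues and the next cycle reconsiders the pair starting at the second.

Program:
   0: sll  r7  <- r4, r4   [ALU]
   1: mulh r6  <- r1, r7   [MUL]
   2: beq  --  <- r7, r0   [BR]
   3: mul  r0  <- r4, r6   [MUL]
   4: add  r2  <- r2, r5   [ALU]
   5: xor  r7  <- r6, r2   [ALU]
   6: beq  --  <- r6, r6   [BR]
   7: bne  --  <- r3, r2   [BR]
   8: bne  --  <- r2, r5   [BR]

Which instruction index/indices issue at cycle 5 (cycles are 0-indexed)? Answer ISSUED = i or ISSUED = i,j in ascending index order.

t=0 i0:sll.ALU ; RAW r7
t=1 i1:mulh.MUL ; no-port MUL/BR
t=2 i2:beq.BR ; no-port BR/MUL
t=3 i3+i4:mul.MUL;add.ALU ; 2-wide
t=4 i5+i6:xor.ALU;beq.BR ; 2-wide
t=5 i7:bne.BR ; no-port BR/BR
t=6 i8:bne.BR ; tail

ISSUED = 7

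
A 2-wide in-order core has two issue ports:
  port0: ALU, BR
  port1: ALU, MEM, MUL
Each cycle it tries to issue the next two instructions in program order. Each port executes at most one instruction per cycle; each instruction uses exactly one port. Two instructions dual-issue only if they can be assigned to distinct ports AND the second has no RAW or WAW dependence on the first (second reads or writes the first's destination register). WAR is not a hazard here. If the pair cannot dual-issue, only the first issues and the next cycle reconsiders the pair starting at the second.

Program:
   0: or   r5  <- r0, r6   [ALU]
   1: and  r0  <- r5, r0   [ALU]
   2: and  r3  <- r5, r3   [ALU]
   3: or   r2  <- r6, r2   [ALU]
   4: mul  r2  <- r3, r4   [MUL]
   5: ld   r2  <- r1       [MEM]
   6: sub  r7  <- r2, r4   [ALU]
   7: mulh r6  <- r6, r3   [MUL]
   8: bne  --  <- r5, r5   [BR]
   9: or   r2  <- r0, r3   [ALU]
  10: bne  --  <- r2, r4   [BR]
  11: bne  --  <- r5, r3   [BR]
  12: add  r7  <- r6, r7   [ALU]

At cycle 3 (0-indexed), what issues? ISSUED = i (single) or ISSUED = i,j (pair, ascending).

  cy0 -> i0 (or.ALU) RAW r5
  cy1 -> i1,i2 (and.ALU+and.ALU) dual
  cy2 -> i3 (or.ALU) WAW r2
  cy3 -> i4 (mul.MUL) no-port MUL/MEM
  cy4 -> i5 (ld.MEM) RAW r2
  cy5 -> i6,i7 (sub.ALU+mulh.MUL) dual
  cy6 -> i8,i9 (bne.BR+or.ALU) dual
  cy7 -> i10 (bne.BR) no-port BR/BR
  cy8 -> i11,i12 (bne.BR+add.ALU) dual

ISSUED = 4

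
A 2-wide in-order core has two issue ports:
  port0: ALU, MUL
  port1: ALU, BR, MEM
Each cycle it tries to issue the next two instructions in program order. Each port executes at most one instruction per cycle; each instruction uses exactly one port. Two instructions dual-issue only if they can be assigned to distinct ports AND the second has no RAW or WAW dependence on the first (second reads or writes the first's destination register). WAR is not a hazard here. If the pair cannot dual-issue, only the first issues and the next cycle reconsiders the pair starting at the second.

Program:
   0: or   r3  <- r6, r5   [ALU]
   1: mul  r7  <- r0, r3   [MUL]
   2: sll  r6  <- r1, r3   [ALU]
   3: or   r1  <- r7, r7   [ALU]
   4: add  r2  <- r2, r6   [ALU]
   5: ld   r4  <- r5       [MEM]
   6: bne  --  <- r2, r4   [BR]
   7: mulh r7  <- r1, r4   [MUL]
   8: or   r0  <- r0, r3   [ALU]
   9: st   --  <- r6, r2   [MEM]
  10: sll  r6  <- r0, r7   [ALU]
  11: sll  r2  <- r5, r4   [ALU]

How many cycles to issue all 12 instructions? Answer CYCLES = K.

CYCLES = 7

  cy0 -> i0 (or.ALU) RAW r3
  cy1 -> i1&i2 (mul.MUL sll.ALU) pair
  cy2 -> i3&i4 (or.ALU add.ALU) pair
  cy3 -> i5 (ld.MEM) no-port MEM/BR
  cy4 -> i6&i7 (bne.BR mulh.MUL) pair
  cy5 -> i8&i9 (or.ALU st.MEM) pair
  cy6 -> i10&i11 (sll.ALU sll.ALU) pair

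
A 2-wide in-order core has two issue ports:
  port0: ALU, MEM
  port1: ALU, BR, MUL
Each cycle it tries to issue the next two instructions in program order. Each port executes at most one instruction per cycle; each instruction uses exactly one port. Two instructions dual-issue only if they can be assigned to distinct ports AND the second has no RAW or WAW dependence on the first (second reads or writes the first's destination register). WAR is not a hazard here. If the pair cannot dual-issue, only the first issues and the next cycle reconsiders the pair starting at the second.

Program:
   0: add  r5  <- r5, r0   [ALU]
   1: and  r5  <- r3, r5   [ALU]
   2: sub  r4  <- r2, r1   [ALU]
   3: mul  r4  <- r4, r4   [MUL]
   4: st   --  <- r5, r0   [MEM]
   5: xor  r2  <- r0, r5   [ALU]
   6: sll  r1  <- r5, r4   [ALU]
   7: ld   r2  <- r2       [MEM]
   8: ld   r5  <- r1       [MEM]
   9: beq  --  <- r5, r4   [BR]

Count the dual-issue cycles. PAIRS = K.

0. add @i0  | RAW+WAW r5
1. and sub @i1+i2  | dual
2. mul st @i3+i4  | dual
3. xor sll @i5+i6  | dual
4. ld @i7  | no-port MEM/MEM
5. ld @i8  | RAW r5
6. beq @i9  | tail

PAIRS = 3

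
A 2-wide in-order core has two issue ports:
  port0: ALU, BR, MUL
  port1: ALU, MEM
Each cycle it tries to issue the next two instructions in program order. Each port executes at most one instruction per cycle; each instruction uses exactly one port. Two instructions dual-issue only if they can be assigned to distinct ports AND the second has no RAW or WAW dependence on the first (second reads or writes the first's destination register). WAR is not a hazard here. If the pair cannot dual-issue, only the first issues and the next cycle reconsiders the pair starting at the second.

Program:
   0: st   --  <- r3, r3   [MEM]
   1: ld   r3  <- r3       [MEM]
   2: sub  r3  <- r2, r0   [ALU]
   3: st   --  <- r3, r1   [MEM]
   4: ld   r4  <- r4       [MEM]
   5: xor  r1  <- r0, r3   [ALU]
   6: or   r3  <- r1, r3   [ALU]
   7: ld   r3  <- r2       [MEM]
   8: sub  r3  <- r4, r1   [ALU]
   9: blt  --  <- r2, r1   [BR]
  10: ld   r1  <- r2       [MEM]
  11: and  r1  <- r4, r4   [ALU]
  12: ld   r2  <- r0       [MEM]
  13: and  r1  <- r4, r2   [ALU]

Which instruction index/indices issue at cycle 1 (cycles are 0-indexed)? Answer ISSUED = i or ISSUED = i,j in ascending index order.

ISSUED = 1

[0] i0  st  -- no-port MEM/MEM
[1] i1  ld  -- WAW r3
[2] i2  sub  -- RAW r3
[3] i3  st  -- no-port MEM/MEM
[4] i4+i5  ld/xor  -- pair
[5] i6  or  -- WAW r3
[6] i7  ld  -- WAW r3
[7] i8+i9  sub/blt  -- pair
[8] i10  ld  -- WAW r1
[9] i11+i12  and/ld  -- pair
[10] i13  and  -- tail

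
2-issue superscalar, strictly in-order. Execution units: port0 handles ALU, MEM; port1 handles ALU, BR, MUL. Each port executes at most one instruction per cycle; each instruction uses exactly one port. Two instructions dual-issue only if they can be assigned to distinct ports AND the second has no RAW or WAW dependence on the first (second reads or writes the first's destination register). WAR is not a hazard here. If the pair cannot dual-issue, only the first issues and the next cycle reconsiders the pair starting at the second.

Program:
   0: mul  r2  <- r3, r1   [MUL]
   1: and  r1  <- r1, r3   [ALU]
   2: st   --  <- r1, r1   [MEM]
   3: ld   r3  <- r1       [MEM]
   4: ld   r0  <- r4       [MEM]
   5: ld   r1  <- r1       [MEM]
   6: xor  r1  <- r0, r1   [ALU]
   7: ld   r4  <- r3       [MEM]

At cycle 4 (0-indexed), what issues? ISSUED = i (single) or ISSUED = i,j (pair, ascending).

ISSUED = 5

0. mul/and @i0+i1  | pair
1. st @i2  | no-port MEM/MEM
2. ld @i3  | no-port MEM/MEM
3. ld @i4  | no-port MEM/MEM
4. ld @i5  | RAW+WAW r1
5. xor/ld @i6+i7  | pair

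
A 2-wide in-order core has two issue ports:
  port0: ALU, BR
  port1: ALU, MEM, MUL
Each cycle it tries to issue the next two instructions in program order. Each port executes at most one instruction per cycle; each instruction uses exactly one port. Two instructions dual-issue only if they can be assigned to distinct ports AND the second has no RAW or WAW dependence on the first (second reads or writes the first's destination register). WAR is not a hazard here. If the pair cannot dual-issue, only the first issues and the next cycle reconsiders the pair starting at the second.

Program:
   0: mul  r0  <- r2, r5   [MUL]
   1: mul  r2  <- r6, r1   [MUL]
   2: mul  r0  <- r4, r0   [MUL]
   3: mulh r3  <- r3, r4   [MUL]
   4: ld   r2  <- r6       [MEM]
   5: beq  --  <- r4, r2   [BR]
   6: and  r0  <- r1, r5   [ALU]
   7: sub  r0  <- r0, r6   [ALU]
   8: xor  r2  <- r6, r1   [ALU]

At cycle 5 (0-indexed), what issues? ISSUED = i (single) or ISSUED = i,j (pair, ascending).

  cy0 -> i0 (mul.MUL) no-port MUL/MUL
  cy1 -> i1 (mul.MUL) no-port MUL/MUL
  cy2 -> i2 (mul.MUL) no-port MUL/MUL
  cy3 -> i3 (mulh.MUL) no-port MUL/MEM
  cy4 -> i4 (ld.MEM) RAW r2
  cy5 -> i5/i6 (beq.BR;and.ALU) 2-wide
  cy6 -> i7/i8 (sub.ALU;xor.ALU) 2-wide

ISSUED = 5,6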